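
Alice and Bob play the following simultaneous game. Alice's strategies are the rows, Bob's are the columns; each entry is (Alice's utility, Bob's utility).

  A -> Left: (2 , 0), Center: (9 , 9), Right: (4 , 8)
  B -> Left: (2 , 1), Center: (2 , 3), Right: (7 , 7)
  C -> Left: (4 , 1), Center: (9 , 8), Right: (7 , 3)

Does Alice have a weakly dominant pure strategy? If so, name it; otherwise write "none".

C vs A: Left: 4>2, Center: 9=9, Right: 7>4.
C vs B: Left: 4>2, Center: 9>2, Right: 7=7.
C is at least as good as every other strategy against every opponent action, so it is weakly dominant.

C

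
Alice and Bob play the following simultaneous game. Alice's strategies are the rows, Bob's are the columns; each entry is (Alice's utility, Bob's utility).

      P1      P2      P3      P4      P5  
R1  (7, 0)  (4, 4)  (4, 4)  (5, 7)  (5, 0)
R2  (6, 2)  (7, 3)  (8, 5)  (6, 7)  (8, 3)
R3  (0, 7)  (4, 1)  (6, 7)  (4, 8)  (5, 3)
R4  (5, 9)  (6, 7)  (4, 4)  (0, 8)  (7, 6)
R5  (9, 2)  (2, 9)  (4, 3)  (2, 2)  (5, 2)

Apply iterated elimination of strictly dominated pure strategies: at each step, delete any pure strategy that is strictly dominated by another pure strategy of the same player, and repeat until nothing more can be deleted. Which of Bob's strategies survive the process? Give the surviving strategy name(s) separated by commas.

Alice's strategy R3 is strictly dominated by R2 (P1: 6>0, P2: 7>4, P3: 8>6, P4: 6>4, P5: 8>5) and is removed.
Row R4 is eliminated: R2 beats it against every remaining column (P1: 6>5, P2: 7>6, P3: 8>4, P4: 6>0, P5: 8>7).
Column P1 is eliminated: P2 beats it against every remaining row (R1: 4>0, R2: 3>2, R5: 9>2).
Row R1 is eliminated: R2 beats it against every remaining column (P2: 7>4, P3: 8>4, P4: 6>5, P5: 8>5).
Alice's strategy R5 is strictly dominated by R2 (P2: 7>2, P3: 8>4, P4: 6>2, P5: 8>5) and is removed.
For Bob, P3 strictly dominates P2 on the remaining rows (R2: 5>3); eliminate P2.
For Bob, P4 strictly dominates P3 on the remaining rows (R2: 7>5); eliminate P3.
For Bob, P4 strictly dominates P5 on the remaining rows (R2: 7>3); eliminate P5.
Among the remaining strategies, none is strictly dominated by another pure strategy of the same player, so the elimination stops.
Surviving strategies — Alice: {R2}; Bob: {P4}.

P4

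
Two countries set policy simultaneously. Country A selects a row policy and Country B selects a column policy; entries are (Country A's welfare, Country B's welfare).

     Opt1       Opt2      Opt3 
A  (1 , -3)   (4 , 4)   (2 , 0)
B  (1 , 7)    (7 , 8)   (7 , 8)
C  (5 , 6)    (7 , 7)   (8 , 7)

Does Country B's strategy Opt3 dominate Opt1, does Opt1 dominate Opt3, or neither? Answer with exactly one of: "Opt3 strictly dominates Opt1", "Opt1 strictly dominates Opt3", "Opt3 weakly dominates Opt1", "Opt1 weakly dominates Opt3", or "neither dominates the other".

Opt3's payoffs vs Opt1's, by Country A's action — A: 0>-3, B: 8>7, C: 7>6.
Every comparison favours Opt3, so Opt3 strictly dominates Opt1.

Opt3 strictly dominates Opt1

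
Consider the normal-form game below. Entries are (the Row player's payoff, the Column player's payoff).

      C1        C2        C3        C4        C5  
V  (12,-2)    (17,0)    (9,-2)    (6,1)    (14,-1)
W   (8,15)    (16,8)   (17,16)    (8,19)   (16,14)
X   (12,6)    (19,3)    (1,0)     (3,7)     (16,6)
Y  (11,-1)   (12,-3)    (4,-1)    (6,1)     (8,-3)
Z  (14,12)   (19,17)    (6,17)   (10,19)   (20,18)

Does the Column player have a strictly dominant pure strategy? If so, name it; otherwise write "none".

C4

C4 vs C1: V: 1>-2, W: 19>15, X: 7>6, Y: 1>-1, Z: 19>12.
C4 vs C2: V: 1>0, W: 19>8, X: 7>3, Y: 1>-3, Z: 19>17.
C4 vs C3: V: 1>-2, W: 19>16, X: 7>0, Y: 1>-1, Z: 19>17.
C4 vs C5: V: 1>-1, W: 19>14, X: 7>6, Y: 1>-3, Z: 19>18.
C4 strictly beats every other strategy against every opponent action, so it is strictly dominant.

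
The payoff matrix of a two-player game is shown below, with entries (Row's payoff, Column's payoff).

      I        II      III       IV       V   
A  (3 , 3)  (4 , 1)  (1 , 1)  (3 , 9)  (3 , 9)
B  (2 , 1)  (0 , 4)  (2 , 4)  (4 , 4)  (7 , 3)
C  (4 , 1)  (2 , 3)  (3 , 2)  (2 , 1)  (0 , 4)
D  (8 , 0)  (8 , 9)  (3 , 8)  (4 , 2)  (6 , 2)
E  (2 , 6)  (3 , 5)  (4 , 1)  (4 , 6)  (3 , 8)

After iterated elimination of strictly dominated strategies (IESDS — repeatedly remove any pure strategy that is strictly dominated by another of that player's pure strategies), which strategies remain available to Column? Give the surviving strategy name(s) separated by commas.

For Row, D strictly dominates A on the remaining columns (I: 8>3, II: 8>4, III: 3>1, IV: 4>3, V: 6>3); eliminate A.
For Column, V strictly dominates I on the remaining rows (B: 3>1, C: 4>1, D: 2>0, E: 8>6); eliminate I.
Row's strategy C is strictly dominated by E (II: 3>2, III: 4>3, IV: 4>2, V: 3>0) and is removed.
Among the remaining strategies, none is strictly dominated by another pure strategy of the same player, so the elimination stops.
Surviving strategies — Row: {B, D, E}; Column: {II, III, IV, V}.

II, III, IV, V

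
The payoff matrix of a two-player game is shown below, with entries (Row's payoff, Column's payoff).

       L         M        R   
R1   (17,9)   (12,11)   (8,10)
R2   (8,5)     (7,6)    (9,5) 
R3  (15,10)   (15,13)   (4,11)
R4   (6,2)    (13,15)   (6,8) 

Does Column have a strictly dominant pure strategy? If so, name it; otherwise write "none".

M

M vs L: R1: 11>9, R2: 6>5, R3: 13>10, R4: 15>2.
M vs R: R1: 11>10, R2: 6>5, R3: 13>11, R4: 15>8.
M strictly beats every other strategy against every opponent action, so it is strictly dominant.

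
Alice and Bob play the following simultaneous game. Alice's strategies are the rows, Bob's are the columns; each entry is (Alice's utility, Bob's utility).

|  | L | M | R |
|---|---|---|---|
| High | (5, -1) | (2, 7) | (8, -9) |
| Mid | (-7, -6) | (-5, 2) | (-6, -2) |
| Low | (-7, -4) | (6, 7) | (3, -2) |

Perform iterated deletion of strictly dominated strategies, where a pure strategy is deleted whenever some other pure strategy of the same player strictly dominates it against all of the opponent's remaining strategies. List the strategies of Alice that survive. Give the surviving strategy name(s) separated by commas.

Low

Row Mid is eliminated: High beats it against every remaining column (L: 5>-7, M: 2>-5, R: 8>-6).
Column L is eliminated: M beats it against every remaining row (High: 7>-1, Low: 7>-4).
Bob's strategy R is strictly dominated by M (High: 7>-9, Low: 7>-2) and is removed.
Row High is eliminated: Low beats it against every remaining column (M: 6>2).
Among the remaining strategies, none is strictly dominated by another pure strategy of the same player, so the elimination stops.
Surviving strategies — Alice: {Low}; Bob: {M}.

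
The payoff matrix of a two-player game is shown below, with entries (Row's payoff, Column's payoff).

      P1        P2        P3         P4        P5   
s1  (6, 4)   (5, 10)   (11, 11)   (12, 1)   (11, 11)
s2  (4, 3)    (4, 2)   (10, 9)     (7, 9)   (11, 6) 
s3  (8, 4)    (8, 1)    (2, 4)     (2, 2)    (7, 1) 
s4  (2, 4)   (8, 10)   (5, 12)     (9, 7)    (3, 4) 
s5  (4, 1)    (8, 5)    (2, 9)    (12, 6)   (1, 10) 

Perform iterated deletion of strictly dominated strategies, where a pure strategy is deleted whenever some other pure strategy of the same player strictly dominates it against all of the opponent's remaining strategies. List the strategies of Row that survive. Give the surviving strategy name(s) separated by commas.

s1, s2, s3, s5

Column P2 is eliminated: P3 beats it against every remaining row (s1: 11>10, s2: 9>2, s3: 4>1, s4: 12>10, s5: 9>5).
For Row, s1 strictly dominates s4 on the remaining columns (P1: 6>2, P3: 11>5, P4: 12>9, P5: 11>3); eliminate s4.
Among the remaining strategies, none is strictly dominated by another pure strategy of the same player, so the elimination stops.
Surviving strategies — Row: {s1, s2, s3, s5}; Column: {P1, P3, P4, P5}.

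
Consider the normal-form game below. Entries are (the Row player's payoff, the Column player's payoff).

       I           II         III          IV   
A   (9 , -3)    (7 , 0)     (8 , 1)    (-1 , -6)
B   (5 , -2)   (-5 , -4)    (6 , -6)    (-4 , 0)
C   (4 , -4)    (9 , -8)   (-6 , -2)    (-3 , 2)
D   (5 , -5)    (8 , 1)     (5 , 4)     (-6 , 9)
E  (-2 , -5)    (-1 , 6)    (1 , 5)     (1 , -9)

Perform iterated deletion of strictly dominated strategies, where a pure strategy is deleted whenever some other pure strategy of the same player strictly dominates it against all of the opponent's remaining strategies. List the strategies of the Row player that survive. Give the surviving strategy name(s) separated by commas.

A, C, D, E

The Row player's strategy B is strictly dominated by A (I: 9>5, II: 7>-5, III: 8>6, IV: -1>-4) and is removed.
The Column player's strategy I is strictly dominated by III (A: 1>-3, C: -2>-4, D: 4>-5, E: 5>-5) and is removed.
Among the remaining strategies, none is strictly dominated by another pure strategy of the same player, so the elimination stops.
Surviving strategies — the Row player: {A, C, D, E}; the Column player: {II, III, IV}.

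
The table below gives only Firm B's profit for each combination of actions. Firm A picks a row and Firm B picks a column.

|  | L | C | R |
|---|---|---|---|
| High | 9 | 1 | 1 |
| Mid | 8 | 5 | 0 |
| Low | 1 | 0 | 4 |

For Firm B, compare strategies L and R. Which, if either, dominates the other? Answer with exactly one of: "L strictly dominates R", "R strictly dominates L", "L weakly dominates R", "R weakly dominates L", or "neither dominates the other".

L's payoffs vs R's, by Firm A's action — High: 9>1, Mid: 8>0, Low: 1<4.
L does better at High, Mid but worse at Low; neither strategy dominates the other.

neither dominates the other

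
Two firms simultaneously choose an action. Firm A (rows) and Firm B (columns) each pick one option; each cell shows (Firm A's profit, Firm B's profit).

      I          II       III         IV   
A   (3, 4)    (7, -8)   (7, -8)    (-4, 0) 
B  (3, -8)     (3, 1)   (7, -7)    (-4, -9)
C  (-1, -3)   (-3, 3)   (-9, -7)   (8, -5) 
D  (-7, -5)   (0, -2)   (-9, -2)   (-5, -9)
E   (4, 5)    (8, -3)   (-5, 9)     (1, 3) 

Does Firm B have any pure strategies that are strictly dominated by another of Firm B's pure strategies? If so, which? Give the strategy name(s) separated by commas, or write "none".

Nothing dominates I: II at A (4>-8); III at A (4>-8); IV at A (4>0).
II is not dominated — it holds its own against I at B (1>-8); III at A (-8=-8); IV at B (1>-9).
III: no other strategy beats it everywhere (I at B (-7>-8); II at A (-8=-8); IV at B (-7>-9)).
IV is strictly dominated by I (A: 4>0, B: -8>-9, C: -3>-5, D: -5>-9, E: 5>3).

IV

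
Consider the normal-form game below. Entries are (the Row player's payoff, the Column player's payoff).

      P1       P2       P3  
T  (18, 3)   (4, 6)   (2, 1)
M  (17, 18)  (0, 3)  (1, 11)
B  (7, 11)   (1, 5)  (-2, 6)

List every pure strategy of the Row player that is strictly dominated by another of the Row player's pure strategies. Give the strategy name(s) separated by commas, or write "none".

T is not dominated — it holds its own against M at P1 (18>17); B at P1 (18>7).
M is strictly dominated by T (P1: 18>17, P2: 4>0, P3: 2>1).
T strictly dominates B — P1: 18>7, P2: 4>1, P3: 2>-2.

M, B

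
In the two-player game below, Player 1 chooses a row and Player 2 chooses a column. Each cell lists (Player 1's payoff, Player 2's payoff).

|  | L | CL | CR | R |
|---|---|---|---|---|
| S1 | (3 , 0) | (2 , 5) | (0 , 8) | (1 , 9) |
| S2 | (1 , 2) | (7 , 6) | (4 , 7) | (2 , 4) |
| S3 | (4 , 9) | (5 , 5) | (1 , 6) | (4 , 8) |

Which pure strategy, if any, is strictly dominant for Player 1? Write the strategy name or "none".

S1 fails to dominate S2 at CL (2<7).
S2 fails to dominate S1 at L (1<3).
S3 fails to dominate S2 at CL (5<7).
No single strategy dominates all the others.

none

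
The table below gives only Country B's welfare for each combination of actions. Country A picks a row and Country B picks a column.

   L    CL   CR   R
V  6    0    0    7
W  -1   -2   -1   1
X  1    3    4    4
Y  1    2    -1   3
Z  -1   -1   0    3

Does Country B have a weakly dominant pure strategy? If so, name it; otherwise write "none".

R

R vs L: V: 7>6, W: 1>-1, X: 4>1, Y: 3>1, Z: 3>-1.
R vs CL: V: 7>0, W: 1>-2, X: 4>3, Y: 3>2, Z: 3>-1.
R vs CR: V: 7>0, W: 1>-1, X: 4=4, Y: 3>-1, Z: 3>0.
R is at least as good as every other strategy against every opponent action, so it is weakly dominant.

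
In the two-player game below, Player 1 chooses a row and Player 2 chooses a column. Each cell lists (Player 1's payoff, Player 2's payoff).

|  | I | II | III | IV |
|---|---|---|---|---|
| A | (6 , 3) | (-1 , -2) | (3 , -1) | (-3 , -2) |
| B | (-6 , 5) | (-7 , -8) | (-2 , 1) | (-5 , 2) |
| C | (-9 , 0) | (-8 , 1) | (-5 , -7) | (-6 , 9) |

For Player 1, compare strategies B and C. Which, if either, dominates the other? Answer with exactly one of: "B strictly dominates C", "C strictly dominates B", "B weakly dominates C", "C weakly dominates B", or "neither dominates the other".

B strictly dominates C

Compare B to C across every action of Player 2: I: -6>-9, II: -7>-8, III: -2>-5, IV: -5>-6.
B gives a strictly higher payoff against every action of Player 2, so B strictly dominates C.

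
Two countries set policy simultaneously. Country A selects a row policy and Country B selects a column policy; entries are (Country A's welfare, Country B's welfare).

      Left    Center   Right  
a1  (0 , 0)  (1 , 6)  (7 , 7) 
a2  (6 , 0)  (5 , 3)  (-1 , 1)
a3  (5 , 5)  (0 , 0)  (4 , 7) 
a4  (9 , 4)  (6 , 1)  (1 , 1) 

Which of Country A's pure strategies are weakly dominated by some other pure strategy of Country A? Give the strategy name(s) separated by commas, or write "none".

a1: no other strategy beats it everywhere (a2 at Right (7>-1); a3 at Center (1>0); a4 at Right (7>1)).
a2 is weakly dominated by a4 (Left: 9>6, Center: 6>5, Right: 1>-1).
a3: no other strategy beats it everywhere (a1 at Left (5>0); a2 at Right (4>-1); a4 at Right (4>1)).
Nothing dominates a4: a1 at Left (9>0); a2 at Left (9>6); a3 at Left (9>5).

a2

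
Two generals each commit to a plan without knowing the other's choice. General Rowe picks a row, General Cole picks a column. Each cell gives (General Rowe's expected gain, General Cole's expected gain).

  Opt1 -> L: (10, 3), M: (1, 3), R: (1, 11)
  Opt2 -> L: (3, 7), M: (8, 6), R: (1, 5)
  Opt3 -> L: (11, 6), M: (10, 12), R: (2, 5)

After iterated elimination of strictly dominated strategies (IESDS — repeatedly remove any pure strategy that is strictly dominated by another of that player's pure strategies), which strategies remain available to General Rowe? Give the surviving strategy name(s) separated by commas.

Opt3

General Rowe's strategy Opt1 is strictly dominated by Opt3 (L: 11>10, M: 10>1, R: 2>1) and is removed.
Row Opt2 is eliminated: Opt3 beats it against every remaining column (L: 11>3, M: 10>8, R: 2>1).
General Cole's strategy L is strictly dominated by M (Opt3: 12>6) and is removed.
Column R is eliminated: M beats it against every remaining row (Opt3: 12>5).
Among the remaining strategies, none is strictly dominated by another pure strategy of the same player, so the elimination stops.
Surviving strategies — General Rowe: {Opt3}; General Cole: {M}.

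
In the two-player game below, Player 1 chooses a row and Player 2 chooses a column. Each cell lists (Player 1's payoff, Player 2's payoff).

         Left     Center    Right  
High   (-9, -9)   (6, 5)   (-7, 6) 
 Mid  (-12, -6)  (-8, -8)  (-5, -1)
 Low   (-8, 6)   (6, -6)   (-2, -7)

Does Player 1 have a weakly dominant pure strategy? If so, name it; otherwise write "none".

Low vs High: Left: -8>-9, Center: 6=6, Right: -2>-7.
Low vs Mid: Left: -8>-12, Center: 6>-8, Right: -2>-5.
Low is at least as good as every other strategy against every opponent action, so it is weakly dominant.

Low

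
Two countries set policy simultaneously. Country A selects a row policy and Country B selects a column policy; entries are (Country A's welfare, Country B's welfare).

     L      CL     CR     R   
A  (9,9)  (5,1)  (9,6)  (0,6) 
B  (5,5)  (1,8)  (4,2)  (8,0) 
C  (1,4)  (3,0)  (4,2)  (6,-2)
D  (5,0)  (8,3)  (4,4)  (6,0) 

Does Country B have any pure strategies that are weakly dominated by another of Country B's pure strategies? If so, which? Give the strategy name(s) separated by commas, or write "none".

L: no other strategy beats it everywhere (CL at A (9>1); CR at A (9>6); R at A (9>6)).
Nothing dominates CL: L at B (8>5); CR at B (8>2); R at B (8>0).
CR is not dominated — it holds its own against L at D (4>0); CL at A (6>1); R at B (2>0).
R is weakly dominated by L (A: 9>6, B: 5>0, C: 4>-2, D: 0=0).

R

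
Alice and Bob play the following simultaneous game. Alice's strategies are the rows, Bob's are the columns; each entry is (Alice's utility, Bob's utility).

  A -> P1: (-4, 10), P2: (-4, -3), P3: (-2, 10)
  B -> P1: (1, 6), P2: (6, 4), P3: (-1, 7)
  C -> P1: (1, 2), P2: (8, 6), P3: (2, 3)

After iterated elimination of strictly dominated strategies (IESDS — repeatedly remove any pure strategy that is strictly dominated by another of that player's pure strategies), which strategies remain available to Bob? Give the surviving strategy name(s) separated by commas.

P2

Alice's strategy A is strictly dominated by B (P1: 1>-4, P2: 6>-4, P3: -1>-2) and is removed.
Column P1 is eliminated: P3 beats it against every remaining row (B: 7>6, C: 3>2).
For Alice, C strictly dominates B on the remaining columns (P2: 8>6, P3: 2>-1); eliminate B.
For Bob, P2 strictly dominates P3 on the remaining rows (C: 6>3); eliminate P3.
Among the remaining strategies, none is strictly dominated by another pure strategy of the same player, so the elimination stops.
Surviving strategies — Alice: {C}; Bob: {P2}.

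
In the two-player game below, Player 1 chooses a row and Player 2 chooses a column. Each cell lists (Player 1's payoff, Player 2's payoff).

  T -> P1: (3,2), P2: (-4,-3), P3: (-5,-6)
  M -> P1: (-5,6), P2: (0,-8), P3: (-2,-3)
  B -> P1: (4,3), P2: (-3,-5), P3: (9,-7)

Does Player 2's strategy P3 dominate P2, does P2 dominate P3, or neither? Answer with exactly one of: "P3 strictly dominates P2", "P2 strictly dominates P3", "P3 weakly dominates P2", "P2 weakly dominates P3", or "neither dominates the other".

Compare P3 to P2 across each opponent action: T: -6<-3, M: -3>-8, B: -7<-5.
P3 does better at M but worse at T, B; neither strategy dominates the other.

neither dominates the other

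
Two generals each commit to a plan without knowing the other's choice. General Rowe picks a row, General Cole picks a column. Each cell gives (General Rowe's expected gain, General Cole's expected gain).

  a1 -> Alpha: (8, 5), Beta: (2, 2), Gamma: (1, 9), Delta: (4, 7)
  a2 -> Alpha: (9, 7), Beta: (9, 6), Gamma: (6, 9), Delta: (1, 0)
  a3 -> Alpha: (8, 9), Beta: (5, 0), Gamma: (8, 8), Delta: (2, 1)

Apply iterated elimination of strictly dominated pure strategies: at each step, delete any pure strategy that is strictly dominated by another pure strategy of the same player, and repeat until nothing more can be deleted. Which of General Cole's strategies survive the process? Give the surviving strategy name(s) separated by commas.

Alpha, Gamma

General Cole's strategy Beta is strictly dominated by Alpha (a1: 5>2, a2: 7>6, a3: 9>0) and is removed.
For General Cole, Gamma strictly dominates Delta on the remaining rows (a1: 9>7, a2: 9>0, a3: 8>1); eliminate Delta.
For General Rowe, a2 strictly dominates a1 on the remaining columns (Alpha: 9>8, Gamma: 6>1); eliminate a1.
Among the remaining strategies, none is strictly dominated by another pure strategy of the same player, so the elimination stops.
Surviving strategies — General Rowe: {a2, a3}; General Cole: {Alpha, Gamma}.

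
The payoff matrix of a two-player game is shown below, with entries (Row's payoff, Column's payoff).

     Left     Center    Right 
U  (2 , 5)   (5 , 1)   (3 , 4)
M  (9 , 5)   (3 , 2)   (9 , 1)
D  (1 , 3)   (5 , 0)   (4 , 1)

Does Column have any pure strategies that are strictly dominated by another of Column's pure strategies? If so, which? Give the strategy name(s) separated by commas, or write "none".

Center, Right

Left is not dominated — it holds its own against Center at U (5>1); Right at U (5>4).
Center: dominated, since Left does at least as well everywhere (U: 5>1, M: 5>2, D: 3>0).
Right is strictly dominated by Left (U: 5>4, M: 5>1, D: 3>1).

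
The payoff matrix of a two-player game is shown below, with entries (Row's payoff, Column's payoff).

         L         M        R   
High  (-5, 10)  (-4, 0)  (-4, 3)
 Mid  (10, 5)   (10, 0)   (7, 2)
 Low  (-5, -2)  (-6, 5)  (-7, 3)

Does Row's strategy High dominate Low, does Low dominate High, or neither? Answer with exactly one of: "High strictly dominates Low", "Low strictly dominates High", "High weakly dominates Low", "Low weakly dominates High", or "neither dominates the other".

High's payoffs vs Low's, by Column's action — L: -5=-5, M: -4>-6, R: -4>-7.
High is at least as good everywhere and strictly better somewhere (tied only at L), so High weakly but not strictly dominates Low.

High weakly dominates Low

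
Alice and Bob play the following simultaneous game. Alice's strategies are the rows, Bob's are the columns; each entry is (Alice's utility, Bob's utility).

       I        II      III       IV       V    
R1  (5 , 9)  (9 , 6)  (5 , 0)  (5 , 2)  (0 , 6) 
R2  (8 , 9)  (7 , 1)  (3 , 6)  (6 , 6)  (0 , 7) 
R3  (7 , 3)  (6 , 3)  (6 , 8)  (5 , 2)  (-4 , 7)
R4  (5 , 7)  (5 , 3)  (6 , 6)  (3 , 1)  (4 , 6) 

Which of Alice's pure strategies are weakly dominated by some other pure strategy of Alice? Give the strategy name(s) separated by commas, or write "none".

none

R1: no other strategy beats it everywhere (R2 at II (9>7); R3 at II (9>6); R4 at II (9>5)).
R2 is not dominated — it holds its own against R1 at I (8>5); R3 at I (8>7); R4 at I (8>5).
R3: no other strategy beats it everywhere (R1 at I (7>5); R2 at III (6>3); R4 at I (7>5)).
R4: no other strategy beats it everywhere (R1 at III (6>5); R2 at III (6>3); R3 at V (4>-4)).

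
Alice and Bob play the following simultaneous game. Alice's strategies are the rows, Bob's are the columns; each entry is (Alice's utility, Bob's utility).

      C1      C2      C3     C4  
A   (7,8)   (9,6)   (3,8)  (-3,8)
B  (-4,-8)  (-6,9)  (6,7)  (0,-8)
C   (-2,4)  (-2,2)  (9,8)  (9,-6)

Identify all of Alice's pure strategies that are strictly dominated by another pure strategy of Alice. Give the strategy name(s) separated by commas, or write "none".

B

Nothing dominates A: B at C1 (7>-4); C at C1 (7>-2).
B: dominated, since C does at least as well everywhere (C1: -2>-4, C2: -2>-6, C3: 9>6, C4: 9>0).
C: no other strategy beats it everywhere (A at C3 (9>3); B at C1 (-2>-4)).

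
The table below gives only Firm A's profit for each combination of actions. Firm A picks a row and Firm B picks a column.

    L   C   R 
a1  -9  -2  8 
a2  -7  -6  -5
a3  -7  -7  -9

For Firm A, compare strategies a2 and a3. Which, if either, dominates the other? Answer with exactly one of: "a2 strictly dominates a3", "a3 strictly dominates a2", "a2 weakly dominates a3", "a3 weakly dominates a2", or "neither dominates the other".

a2 weakly dominates a3

Compare a2 to a3 across every action of Firm B: L: -7=-7, C: -6>-7, R: -5>-9.
a2 is at least as good everywhere and strictly better somewhere (tied only at L), so a2 weakly but not strictly dominates a3.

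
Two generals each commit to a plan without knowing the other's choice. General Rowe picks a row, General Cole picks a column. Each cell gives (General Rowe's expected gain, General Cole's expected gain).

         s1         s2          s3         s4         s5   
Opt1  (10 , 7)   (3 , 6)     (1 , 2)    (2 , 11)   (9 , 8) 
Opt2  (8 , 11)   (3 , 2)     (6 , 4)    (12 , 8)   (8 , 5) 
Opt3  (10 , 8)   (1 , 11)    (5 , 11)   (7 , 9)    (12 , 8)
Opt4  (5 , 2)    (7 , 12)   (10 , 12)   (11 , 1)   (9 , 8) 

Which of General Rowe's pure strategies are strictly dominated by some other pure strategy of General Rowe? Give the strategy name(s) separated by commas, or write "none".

Nothing dominates Opt1: Opt2 at s1 (10>8); Opt3 at s1 (10=10); Opt4 at s1 (10>5).
Nothing dominates Opt2: Opt1 at s2 (3=3); Opt3 at s2 (3>1); Opt4 at s1 (8>5).
Opt3: no other strategy beats it everywhere (Opt1 at s1 (10=10); Opt2 at s1 (10>8); Opt4 at s1 (10>5)).
Opt4 is not dominated — it holds its own against Opt1 at s2 (7>3); Opt2 at s2 (7>3); Opt3 at s2 (7>1).

none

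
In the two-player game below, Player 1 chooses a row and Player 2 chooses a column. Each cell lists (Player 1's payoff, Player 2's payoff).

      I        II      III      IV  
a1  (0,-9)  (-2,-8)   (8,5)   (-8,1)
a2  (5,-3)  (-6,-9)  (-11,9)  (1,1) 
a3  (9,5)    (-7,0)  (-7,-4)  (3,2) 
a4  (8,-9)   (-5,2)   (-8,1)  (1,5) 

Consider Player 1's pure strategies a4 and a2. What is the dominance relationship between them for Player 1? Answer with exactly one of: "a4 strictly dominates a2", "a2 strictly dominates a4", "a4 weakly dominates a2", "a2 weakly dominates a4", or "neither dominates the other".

a4's payoffs vs a2's, by Player 2's action — I: 8>5, II: -5>-6, III: -8>-11, IV: 1=1.
a4 is at least as good everywhere and strictly better somewhere (tied only at IV), so a4 weakly but not strictly dominates a2.

a4 weakly dominates a2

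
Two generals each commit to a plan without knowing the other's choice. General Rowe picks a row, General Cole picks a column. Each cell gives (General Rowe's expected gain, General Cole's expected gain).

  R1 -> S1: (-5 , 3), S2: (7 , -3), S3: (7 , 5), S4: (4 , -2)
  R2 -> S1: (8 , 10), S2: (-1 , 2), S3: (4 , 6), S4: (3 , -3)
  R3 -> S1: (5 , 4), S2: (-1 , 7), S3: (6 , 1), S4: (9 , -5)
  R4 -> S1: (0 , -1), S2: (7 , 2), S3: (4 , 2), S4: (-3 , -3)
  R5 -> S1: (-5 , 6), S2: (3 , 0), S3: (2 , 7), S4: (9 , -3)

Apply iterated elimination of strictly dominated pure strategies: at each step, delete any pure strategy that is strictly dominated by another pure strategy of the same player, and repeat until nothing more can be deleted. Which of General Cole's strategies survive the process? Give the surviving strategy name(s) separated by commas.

General Cole's strategy S4 is strictly dominated by S1 (R1: 3>-2, R2: 10>-3, R3: 4>-5, R4: -1>-3, R5: 6>-3) and is removed.
Row R5 is eliminated: R4 beats it against every remaining column (S1: 0>-5, S2: 7>3, S3: 4>2).
Among the remaining strategies, none is strictly dominated by another pure strategy of the same player, so the elimination stops.
Surviving strategies — General Rowe: {R1, R2, R3, R4}; General Cole: {S1, S2, S3}.

S1, S2, S3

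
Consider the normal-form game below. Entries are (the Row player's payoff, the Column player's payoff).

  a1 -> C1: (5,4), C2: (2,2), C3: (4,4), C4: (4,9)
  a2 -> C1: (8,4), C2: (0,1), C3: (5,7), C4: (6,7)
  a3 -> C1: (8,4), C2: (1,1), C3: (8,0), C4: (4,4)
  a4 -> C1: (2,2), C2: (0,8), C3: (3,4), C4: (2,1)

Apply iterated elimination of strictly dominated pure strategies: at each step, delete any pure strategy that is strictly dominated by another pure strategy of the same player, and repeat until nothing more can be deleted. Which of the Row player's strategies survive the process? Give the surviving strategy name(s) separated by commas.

Row a4 is eliminated: a1 beats it against every remaining column (C1: 5>2, C2: 2>0, C3: 4>3, C4: 4>2).
For the Column player, C1 strictly dominates C2 on the remaining rows (a1: 4>2, a2: 4>1, a3: 4>1); eliminate C2.
For the Row player, a2 strictly dominates a1 on the remaining columns (C1: 8>5, C3: 5>4, C4: 6>4); eliminate a1.
Among the remaining strategies, none is strictly dominated by another pure strategy of the same player, so the elimination stops.
Surviving strategies — the Row player: {a2, a3}; the Column player: {C1, C3, C4}.

a2, a3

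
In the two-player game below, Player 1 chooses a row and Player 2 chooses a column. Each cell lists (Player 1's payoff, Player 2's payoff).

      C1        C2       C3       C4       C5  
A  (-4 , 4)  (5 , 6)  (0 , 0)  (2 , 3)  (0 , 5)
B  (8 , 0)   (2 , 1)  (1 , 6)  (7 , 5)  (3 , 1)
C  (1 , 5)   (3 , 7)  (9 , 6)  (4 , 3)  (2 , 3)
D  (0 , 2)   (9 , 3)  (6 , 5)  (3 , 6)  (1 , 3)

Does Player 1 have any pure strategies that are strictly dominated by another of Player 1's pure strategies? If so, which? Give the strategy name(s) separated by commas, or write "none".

A: dominated, since D does at least as well everywhere (C1: 0>-4, C2: 9>5, C3: 6>0, C4: 3>2, C5: 1>0).
B is not dominated — it holds its own against A at C1 (8>-4); C at C1 (8>1); D at C1 (8>0).
C is not dominated — it holds its own against A at C1 (1>-4); B at C2 (3>2); D at C1 (1>0).
D: no other strategy beats it everywhere (A at C1 (0>-4); B at C2 (9>2); C at C2 (9>3)).

A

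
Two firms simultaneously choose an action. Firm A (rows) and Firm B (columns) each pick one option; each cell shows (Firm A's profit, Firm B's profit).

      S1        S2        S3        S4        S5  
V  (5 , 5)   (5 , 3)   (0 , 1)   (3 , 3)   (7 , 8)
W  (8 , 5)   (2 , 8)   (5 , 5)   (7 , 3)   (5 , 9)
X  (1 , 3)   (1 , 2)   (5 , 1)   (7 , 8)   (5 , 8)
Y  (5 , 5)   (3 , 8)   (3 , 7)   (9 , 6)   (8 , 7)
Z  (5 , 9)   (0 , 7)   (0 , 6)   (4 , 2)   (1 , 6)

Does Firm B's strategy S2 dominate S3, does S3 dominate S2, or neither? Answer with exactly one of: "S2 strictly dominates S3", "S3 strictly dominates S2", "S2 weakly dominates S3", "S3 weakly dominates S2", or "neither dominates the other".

S2 strictly dominates S3

Compare S2 to S3 across each choice by Firm A: V: 3>1, W: 8>5, X: 2>1, Y: 8>7, Z: 7>6.
Every comparison favours S2, so S2 strictly dominates S3.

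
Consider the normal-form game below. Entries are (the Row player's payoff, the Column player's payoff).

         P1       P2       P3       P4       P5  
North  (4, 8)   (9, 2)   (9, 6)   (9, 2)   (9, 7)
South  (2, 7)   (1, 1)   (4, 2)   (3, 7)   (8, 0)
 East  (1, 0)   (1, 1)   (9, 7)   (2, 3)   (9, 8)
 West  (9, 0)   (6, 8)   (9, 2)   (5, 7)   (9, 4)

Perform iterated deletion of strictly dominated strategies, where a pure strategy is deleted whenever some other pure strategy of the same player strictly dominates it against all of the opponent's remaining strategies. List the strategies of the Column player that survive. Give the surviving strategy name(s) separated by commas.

P1, P2, P4, P5

The Row player's strategy South is strictly dominated by North (P1: 4>2, P2: 9>1, P3: 9>4, P4: 9>3, P5: 9>8) and is removed.
The Column player's strategy P3 is strictly dominated by P5 (North: 7>6, East: 8>7, West: 4>2) and is removed.
Among the remaining strategies, none is strictly dominated by another pure strategy of the same player, so the elimination stops.
Surviving strategies — the Row player: {North, East, West}; the Column player: {P1, P2, P4, P5}.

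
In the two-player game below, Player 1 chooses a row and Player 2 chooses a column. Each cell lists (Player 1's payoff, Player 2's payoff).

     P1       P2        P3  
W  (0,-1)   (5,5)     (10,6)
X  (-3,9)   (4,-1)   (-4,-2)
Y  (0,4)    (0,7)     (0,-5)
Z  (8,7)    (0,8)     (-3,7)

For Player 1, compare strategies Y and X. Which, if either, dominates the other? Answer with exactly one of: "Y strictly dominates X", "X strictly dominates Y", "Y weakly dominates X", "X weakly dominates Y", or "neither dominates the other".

Compare Y to X across each opponent action: P1: 0>-3, P2: 0<4, P3: 0>-4.
Y does better at P1, P3 but worse at P2; neither strategy dominates the other.

neither dominates the other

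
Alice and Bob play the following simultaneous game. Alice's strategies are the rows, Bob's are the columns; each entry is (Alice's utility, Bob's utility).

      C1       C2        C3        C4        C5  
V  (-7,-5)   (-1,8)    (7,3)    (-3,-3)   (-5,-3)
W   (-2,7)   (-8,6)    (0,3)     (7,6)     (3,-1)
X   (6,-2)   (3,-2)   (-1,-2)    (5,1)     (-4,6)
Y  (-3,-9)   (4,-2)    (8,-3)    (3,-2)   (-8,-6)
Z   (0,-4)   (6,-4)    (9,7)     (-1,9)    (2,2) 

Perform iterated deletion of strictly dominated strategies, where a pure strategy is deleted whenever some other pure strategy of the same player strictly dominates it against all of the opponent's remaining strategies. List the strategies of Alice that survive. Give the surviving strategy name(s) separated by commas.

For Alice, Z strictly dominates V on the remaining columns (C1: 0>-7, C2: 6>-1, C3: 9>7, C4: -1>-3, C5: 2>-5); eliminate V.
Column C3 is eliminated: C4 beats it against every remaining row (W: 6>3, X: 1>-2, Y: -2>-3, Z: 9>7).
Among the remaining strategies, none is strictly dominated by another pure strategy of the same player, so the elimination stops.
Surviving strategies — Alice: {W, X, Y, Z}; Bob: {C1, C2, C4, C5}.

W, X, Y, Z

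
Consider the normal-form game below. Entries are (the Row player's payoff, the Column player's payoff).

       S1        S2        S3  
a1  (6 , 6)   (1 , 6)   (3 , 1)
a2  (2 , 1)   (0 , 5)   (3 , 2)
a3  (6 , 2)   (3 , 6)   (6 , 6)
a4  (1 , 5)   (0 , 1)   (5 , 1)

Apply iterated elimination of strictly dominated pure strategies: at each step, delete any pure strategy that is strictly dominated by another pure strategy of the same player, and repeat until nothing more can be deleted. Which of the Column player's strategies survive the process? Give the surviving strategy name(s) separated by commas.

Row a2 is eliminated: a3 beats it against every remaining column (S1: 6>2, S2: 3>0, S3: 6>3).
Row a4 is eliminated: a3 beats it against every remaining column (S1: 6>1, S2: 3>0, S3: 6>5).
Among the remaining strategies, none is strictly dominated by another pure strategy of the same player, so the elimination stops.
Surviving strategies — the Row player: {a1, a3}; the Column player: {S1, S2, S3}.

S1, S2, S3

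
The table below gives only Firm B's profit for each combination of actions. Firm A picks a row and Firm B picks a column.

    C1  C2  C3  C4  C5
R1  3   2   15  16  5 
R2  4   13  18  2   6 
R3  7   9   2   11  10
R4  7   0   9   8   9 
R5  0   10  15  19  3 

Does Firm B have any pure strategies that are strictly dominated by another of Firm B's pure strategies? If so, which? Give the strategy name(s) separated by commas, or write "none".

C1: dominated, since C5 does at least as well everywhere (R1: 5>3, R2: 6>4, R3: 10>7, R4: 9>7, R5: 3>0).
C2 is not dominated — it holds its own against C1 at R2 (13>4); C3 at R3 (9>2); C4 at R2 (13>2); C5 at R2 (13>6).
Nothing dominates C3: C1 at R1 (15>3); C2 at R1 (15>2); C4 at R2 (18>2); C5 at R1 (15>5).
C4: no other strategy beats it everywhere (C1 at R1 (16>3); C2 at R1 (16>2); C3 at R1 (16>15); C5 at R1 (16>5)).
Nothing dominates C5: C1 at R1 (5>3); C2 at R1 (5>2); C3 at R3 (10>2); C4 at R2 (6>2).

C1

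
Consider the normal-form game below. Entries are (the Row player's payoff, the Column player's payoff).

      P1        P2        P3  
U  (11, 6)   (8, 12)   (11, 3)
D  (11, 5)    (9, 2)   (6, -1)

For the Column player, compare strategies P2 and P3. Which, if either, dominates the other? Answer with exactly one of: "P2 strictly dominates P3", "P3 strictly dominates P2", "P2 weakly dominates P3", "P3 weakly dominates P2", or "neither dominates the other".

Compare P2 to P3 across each opponent action: U: 12>3, D: 2>-1.
P2 gives a strictly higher payoff against each opponent action, so P2 strictly dominates P3.

P2 strictly dominates P3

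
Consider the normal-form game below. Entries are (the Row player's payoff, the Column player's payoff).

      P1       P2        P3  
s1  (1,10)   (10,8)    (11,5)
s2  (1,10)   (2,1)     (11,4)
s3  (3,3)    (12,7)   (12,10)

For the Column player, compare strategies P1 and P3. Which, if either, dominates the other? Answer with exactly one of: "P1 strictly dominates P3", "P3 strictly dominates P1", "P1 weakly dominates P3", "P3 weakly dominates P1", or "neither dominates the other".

P1's payoffs vs P3's, by the Row player's action — s1: 10>5, s2: 10>4, s3: 3<10.
P1 does better at s1, s2 but worse at s3; neither strategy dominates the other.

neither dominates the other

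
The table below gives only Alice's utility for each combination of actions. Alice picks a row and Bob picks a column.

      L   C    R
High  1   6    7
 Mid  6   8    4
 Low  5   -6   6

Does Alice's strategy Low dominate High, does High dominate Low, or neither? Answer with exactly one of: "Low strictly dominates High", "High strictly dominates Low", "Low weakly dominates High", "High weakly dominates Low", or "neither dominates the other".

neither dominates the other

Low's payoffs vs High's, by Bob's action — L: 5>1, C: -6<6, R: 6<7.
Low does better at L but worse at C, R; neither strategy dominates the other.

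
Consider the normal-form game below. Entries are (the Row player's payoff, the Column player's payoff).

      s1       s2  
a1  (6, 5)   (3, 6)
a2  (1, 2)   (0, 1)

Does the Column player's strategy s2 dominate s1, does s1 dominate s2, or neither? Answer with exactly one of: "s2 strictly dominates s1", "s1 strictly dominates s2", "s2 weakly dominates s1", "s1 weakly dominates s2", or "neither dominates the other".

s2's payoffs vs s1's, by the Row player's action — a1: 6>5, a2: 1<2.
s2 does better at a1 but worse at a2; neither strategy dominates the other.

neither dominates the other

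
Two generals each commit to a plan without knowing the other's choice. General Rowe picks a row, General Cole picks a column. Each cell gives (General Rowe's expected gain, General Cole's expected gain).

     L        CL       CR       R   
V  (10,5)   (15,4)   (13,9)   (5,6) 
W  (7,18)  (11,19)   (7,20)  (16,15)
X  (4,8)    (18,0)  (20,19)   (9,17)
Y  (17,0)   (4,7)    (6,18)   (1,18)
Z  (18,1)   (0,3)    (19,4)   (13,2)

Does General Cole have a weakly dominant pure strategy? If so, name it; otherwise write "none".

CR

CR vs L: V: 9>5, W: 20>18, X: 19>8, Y: 18>0, Z: 4>1.
CR vs CL: V: 9>4, W: 20>19, X: 19>0, Y: 18>7, Z: 4>3.
CR vs R: V: 9>6, W: 20>15, X: 19>17, Y: 18=18, Z: 4>2.
CR is at least as good as every other strategy against every opponent action, so it is weakly dominant.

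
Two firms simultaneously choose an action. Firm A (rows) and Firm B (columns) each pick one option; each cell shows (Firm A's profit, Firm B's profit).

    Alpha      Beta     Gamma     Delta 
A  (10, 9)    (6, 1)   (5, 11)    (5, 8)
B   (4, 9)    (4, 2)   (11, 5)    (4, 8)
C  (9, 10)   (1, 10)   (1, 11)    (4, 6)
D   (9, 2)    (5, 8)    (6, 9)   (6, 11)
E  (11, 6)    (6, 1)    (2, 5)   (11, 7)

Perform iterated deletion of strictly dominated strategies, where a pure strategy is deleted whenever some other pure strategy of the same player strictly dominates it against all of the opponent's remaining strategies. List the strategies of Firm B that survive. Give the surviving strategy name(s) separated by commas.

Firm A's strategy C is strictly dominated by A (Alpha: 10>9, Beta: 6>1, Gamma: 5>1, Delta: 5>4) and is removed.
For Firm B, Gamma strictly dominates Beta on the remaining rows (A: 11>1, B: 5>2, D: 9>8, E: 5>1); eliminate Beta.
Among the remaining strategies, none is strictly dominated by another pure strategy of the same player, so the elimination stops.
Surviving strategies — Firm A: {A, B, D, E}; Firm B: {Alpha, Gamma, Delta}.

Alpha, Gamma, Delta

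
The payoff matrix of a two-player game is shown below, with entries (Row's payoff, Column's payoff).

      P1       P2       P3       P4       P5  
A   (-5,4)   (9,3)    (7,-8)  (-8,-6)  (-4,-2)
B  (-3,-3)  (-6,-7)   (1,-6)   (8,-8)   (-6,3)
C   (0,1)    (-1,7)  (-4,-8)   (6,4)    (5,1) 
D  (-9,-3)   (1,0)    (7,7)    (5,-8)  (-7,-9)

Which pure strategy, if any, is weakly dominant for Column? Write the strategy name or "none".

P1 fails to dominate P2 at C (1<7).
P2 fails to dominate P1 at A (3<4).
P3 fails to dominate P1 at A (-8<4).
P4 fails to dominate P1 at A (-6<4).
P5 fails to dominate P1 at A (-2<4).
No single strategy dominates all the others.

none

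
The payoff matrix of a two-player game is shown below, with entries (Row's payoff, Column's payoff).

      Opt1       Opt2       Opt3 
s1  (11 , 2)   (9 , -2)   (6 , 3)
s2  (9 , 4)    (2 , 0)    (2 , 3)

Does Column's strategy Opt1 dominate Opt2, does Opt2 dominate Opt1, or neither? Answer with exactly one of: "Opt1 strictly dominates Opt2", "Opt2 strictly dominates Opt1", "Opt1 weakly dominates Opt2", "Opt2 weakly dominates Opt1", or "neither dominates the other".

Compare Opt1 to Opt2 across every action of Row: s1: 2>-2, s2: 4>0.
Every comparison favours Opt1, so Opt1 strictly dominates Opt2.

Opt1 strictly dominates Opt2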